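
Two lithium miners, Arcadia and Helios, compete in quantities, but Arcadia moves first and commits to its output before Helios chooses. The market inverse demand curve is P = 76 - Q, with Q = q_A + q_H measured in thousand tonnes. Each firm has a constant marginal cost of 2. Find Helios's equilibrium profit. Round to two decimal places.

Solve by backward induction. Given q_A, the follower Helios maximises π_H = (76 - q_A - q_H)q_H - 2q_H.
Follower FOC: 74 - q_A - 2q_H = 0, so q_H(q_A) = (74 - q_A)/2.
Arcadia substitutes q_H(q_A) into its own profit: π_A = q_A(76 - q_A - (74 - q_A)/2) - 2q_A = (39 - (1/2)q_A)q_A - 2q_A.
Leader FOC: 37 - q_A = 0, so q_A = 37.
Then q_H = (74 - 37)/2 = 37/2.
Price P = 76 - 111/2 = 41/2.
Helios's profit: (41/2 - 2)·(37/2) = 1369/4.

342.25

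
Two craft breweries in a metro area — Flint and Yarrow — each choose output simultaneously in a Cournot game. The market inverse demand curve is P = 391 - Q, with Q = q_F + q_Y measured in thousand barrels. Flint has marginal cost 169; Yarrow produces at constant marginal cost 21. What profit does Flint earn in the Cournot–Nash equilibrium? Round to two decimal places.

Flint's profit: π_F = (391 - Q)q_F - (169q_F). Setting ∂π_F/∂q_F = 0: 222 - 2q_F - (q_Y) = 0.
Yarrow's first-order condition: 370 - 2q_Y - (q_F) = 0.
Rearranging gives the reaction functions q_F = (222 - q_Y)/2 and q_Y = (370 - q_F)/2.
Solving the pair: q_F = 74/3, q_Y = 518/3.
Price P = 391 - 592/3 = 581/3.
Flint's profit: (581/3 - 169)·(74/3) = 608.4444.

608.44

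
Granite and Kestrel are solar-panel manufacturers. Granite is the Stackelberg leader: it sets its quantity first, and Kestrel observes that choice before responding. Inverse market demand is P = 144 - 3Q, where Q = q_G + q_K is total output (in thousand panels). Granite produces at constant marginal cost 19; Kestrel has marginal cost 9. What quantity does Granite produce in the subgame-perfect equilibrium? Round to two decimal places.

The follower Kestrel best-responds to any q_G: π_K = (144 - 3Q)q_K - 9q_K.
Setting the follower's marginal profit to zero, 135 - 3q_G - 6q_K = 0, i.e. q_K = (135 - 3q_G)/6.
Granite substitutes q_K(q_G) into its own profit: π_G = q_G(144 - 3q_G - (135 - 3q_G)/2) - 19q_G = (153/2 - (3/2)q_G)q_G - 19q_G.
The leader's first-order condition 115/2 - 3q_G = 0 yields q_G = 115/6.
Then q_K = (135 - 3·(115/6))/6 = 155/12.

19.17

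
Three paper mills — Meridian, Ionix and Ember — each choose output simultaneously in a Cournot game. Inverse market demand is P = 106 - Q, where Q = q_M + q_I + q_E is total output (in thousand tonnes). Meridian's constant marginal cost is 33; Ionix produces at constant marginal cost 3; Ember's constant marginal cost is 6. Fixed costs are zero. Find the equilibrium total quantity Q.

69

Meridian's profit: π_M = (106 - Q)q_M - (33q_M). Setting ∂π_M/∂q_M = 0: 73 - 2q_M - (q_I + q_E) = 0.
Ionix's first-order condition: 103 - 2q_I - (q_M + q_E) = 0.
Ember's profit: π_E = (106 - Q)q_E - (6q_E). Setting ∂π_E/∂q_E = 0: 100 - 2q_E - (q_M + q_I) = 0.
Adding the 3 conditions: 276 − 2Q − 2Q = 0, i.e. Q = 69.
Back-substituting: q_M = (73 − 69) = 4, q_I = (103 − 69) = 34, q_E = (100 − 69) = 31.
Total output Q = 4 + 34 + 31 = 69.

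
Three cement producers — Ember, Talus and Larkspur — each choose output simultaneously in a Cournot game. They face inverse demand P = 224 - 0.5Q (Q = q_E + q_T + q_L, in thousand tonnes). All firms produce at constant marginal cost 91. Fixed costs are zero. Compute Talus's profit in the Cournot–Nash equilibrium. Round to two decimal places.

2211.13

Each firm earns π_i = (224 - 0.5Q)q_i - 91q_i.
First-order condition (treating rivals' output as given): 133 - q_i - (1/2)·Σ_{j≠i} q_j = 0.
By symmetry each firm produces the same amount; substituting Σ_{j≠i} q_j = 2q_i yields q_i = 133/2.
Price P = 224 - (1/2)·(399/2) = 497/4.
Talus's profit: (497/4 - 91)·(133/2) = 2211.1250.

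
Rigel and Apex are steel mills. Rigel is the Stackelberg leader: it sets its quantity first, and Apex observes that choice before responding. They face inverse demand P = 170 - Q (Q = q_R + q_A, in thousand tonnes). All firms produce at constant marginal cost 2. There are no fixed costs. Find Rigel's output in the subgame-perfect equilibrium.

Solve by backward induction. Given q_R, the follower Apex maximises π_A = (170 - q_R - q_A)q_A - 2q_A.
Setting the follower's marginal profit to zero, 168 - q_R - 2q_A = 0, i.e. q_A = (168 - q_R)/2.
Rigel substitutes q_A(q_R) into its own profit: π_R = q_R(170 - q_R - (168 - q_R)/2) - 2q_R = (86 - (1/2)q_R)q_R - 2q_R.
The leader's first-order condition 84 - q_R = 0 yields q_R = 84.
Then q_A = (168 - 84)/2 = 42.

84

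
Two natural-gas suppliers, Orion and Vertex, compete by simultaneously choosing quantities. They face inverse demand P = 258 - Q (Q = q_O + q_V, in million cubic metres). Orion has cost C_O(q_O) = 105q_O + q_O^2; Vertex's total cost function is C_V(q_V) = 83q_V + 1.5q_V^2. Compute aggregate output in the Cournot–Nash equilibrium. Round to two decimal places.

59.84

Orion's profit: π_O = (258 - Q)q_O - (105q_O + q_O²). Setting ∂π_O/∂q_O = 0: 153 - 4q_O - (q_V) = 0.
Vertex's first-order condition: 175 - 5q_V - (q_O) = 0.
Rearranging gives the reaction functions q_O = (153 - q_V)/4 and q_V = (175 - q_O)/5.
Substituting one into the other gives q_O = 590/19 and q_V = 547/19.
Total output Q = 590/19 + 547/19 = 1137/19.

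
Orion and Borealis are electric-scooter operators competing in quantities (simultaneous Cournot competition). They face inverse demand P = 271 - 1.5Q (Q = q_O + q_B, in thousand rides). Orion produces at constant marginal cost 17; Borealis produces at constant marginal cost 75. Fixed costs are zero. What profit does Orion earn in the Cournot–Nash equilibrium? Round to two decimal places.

Orion's profit: π_O = (271 - 1.5Q)q_O - (17q_O). Setting ∂π_O/∂q_O = 0: 254 - 3q_O - (3/2)(q_B) = 0.
Borealis's first-order condition: 196 - 3q_B - (3/2)(q_O) = 0.
So q_O = (254 - (3/2)q_B)/3 and q_B = (196 - (3/2)q_O)/3.
Substituting one into the other gives q_O = 208/3 and q_B = 92/3.
Price P = 271 - (3/2)·100 = 121.
Orion's profit: (121 - 17)·(208/3) = 7210.6667.

7210.67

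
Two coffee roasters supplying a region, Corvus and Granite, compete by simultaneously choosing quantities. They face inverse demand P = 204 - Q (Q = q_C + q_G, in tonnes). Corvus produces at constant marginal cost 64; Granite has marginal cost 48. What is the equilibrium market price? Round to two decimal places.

Corvus's profit: π_C = (204 - Q)q_C - (64q_C). Setting ∂π_C/∂q_C = 0: 140 - 2q_C - (q_G) = 0.
Granite's profit: π_G = (204 - Q)q_G - (48q_G). Setting ∂π_G/∂q_G = 0: 156 - 2q_G - (q_C) = 0.
Best responses: q_C = (140 - q_G)/2, q_G = (156 - q_C)/2.
Solving the pair: q_C = 124/3, q_G = 172/3.
Total output Q = 296/3, so price P = 204 - 296/3 = 316/3.

105.33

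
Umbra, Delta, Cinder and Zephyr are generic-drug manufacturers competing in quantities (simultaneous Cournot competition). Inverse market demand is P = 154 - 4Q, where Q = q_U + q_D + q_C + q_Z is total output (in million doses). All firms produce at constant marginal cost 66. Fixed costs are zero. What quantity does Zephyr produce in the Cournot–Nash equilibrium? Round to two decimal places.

A representative firm's profit is π_i = q_i(154 - 4Q) - 66q_i.
Setting ∂π_i/∂q_i = 0 with rivals' quantities fixed: 88 - 8q_i - 4·Σ_{j≠i} q_j = 0.
With identical firms every q_j equals q_i, so Σ_{j≠i} q_j = 3q_i and 88 = 20q_i, giving q_i = 22/5.

4.40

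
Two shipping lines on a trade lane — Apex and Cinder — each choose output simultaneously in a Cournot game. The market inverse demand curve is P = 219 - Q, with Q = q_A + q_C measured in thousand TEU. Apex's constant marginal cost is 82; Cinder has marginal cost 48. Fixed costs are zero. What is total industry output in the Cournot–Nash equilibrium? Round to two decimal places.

102.67

Apex's profit: π_A = (219 - Q)q_A - (82q_A). Setting ∂π_A/∂q_A = 0: 137 - 2q_A - (q_C) = 0.
Cinder's first-order condition: 171 - 2q_C - (q_A) = 0.
Rearranging gives the reaction functions q_A = (137 - q_C)/2 and q_C = (171 - q_A)/2.
Substituting one into the other gives q_A = 103/3 and q_C = 205/3.
Total output Q = 103/3 + 205/3 = 308/3.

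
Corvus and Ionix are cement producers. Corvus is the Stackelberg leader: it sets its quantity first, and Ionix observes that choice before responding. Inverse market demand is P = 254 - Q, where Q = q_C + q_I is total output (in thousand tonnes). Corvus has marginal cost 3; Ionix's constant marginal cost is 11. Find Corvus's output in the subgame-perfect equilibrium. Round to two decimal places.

129.50

The follower Ionix best-responds to any q_C: π_I = (254 - Q)q_I - 11q_I.
Setting the follower's marginal profit to zero, 243 - q_C - 2q_I = 0, i.e. q_I = (243 - q_C)/2.
The leader anticipates this reaction. Substituting into P = 254 - Q gives P = 265/2 - (1/2)q_C, so π_C = (265/2 - (1/2)q_C)q_C - 3q_C.
Maximising: ∂π_C/∂q_C = 259/2 - q_C = 0, giving q_C = 259/2.
Then q_I = (243 - 259/2)/2 = 227/4.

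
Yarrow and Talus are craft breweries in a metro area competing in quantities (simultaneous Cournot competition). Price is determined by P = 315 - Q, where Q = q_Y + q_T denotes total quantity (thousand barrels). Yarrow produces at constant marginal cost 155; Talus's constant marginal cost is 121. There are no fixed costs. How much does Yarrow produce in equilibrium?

Yarrow's profit: π_Y = (315 - Q)q_Y - (155q_Y). Setting ∂π_Y/∂q_Y = 0: 160 - 2q_Y - (q_T) = 0.
Talus's profit: π_T = (315 - Q)q_T - (121q_T). Setting ∂π_T/∂q_T = 0: 194 - 2q_T - (q_Y) = 0.
Rearranging gives the reaction functions q_Y = (160 - q_T)/2 and q_T = (194 - q_Y)/2.
Solving the pair: q_Y = 42, q_T = 76.

42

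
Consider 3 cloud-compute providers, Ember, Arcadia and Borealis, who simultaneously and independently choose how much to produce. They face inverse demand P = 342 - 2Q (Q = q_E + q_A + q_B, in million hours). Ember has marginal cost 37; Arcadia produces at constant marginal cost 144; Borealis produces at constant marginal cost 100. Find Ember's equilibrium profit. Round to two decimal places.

7050.78

Ember's profit: π_E = (342 - 2Q)q_E - (37q_E). Setting ∂π_E/∂q_E = 0: 305 - 4q_E - 2(q_A + q_B) = 0.
Arcadia's first-order condition: 198 - 4q_A - 2(q_E + q_B) = 0.
Borealis's first-order condition: 242 - 4q_B - 2(q_E + q_A) = 0.
Summing all 3 equations gives 745 − 8Q = 0, hence Q = 745/8.
Back-substituting: q_E = (305 − 745/4)/2 = 475/8, q_A = (198 − 745/4)/2 = 47/8, q_B = (242 − 745/4)/2 = 223/8.
Price P = 342 - 2·(745/8) = 623/4.
Ember's profit: (623/4 - 37)·(475/8) = 7050.7813.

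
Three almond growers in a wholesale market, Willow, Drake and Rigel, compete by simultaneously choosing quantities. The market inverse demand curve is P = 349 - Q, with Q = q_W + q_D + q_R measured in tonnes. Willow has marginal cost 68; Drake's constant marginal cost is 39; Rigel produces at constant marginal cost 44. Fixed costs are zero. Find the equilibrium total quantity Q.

Willow's profit: π_W = (349 - Q)q_W - (68q_W). Setting ∂π_W/∂q_W = 0: 281 - 2q_W - (q_D + q_R) = 0.
Drake's profit: π_D = (349 - Q)q_D - (39q_D). Setting ∂π_D/∂q_D = 0: 310 - 2q_D - (q_W + q_R) = 0.
Rigel's first-order condition: 305 - 2q_R - (q_W + q_D) = 0.
Adding the 3 conditions: 896 − 2Q − 2Q = 0, i.e. Q = 224.
Back-substituting: q_W = (281 − 224) = 57, q_D = (310 − 224) = 86, q_R = (305 − 224) = 81.
Total output Q = 57 + 86 + 81 = 224.

224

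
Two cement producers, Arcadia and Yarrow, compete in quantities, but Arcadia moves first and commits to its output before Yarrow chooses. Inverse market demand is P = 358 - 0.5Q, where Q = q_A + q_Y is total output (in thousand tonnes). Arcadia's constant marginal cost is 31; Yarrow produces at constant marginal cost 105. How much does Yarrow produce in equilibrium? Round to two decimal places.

52.50

Solve by backward induction. Given q_A, the follower Yarrow maximises π_Y = (358 - (1/2)q_A - (1/2)q_Y)q_Y - 105q_Y.
Follower FOC: 253 - (1/2)q_A - q_Y = 0, so q_Y(q_A) = (253 - (1/2)q_A).
Arcadia substitutes q_Y(q_A) into its own profit: π_A = q_A(358 - (1/2)q_A - (253 - (1/2)q_A)/2) - 31q_A = (463/2 - (1/4)q_A)q_A - 31q_A.
Leader FOC: 401/2 - (1/2)q_A = 0, so q_A = 401.
Then q_Y = (253 - (1/2)·401) = 105/2.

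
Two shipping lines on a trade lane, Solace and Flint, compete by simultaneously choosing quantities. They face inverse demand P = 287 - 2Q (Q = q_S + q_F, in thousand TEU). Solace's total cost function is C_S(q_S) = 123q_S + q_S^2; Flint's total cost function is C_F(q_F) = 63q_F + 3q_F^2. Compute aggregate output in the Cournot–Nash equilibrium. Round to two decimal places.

39.43

Solace's profit: π_S = (287 - 2Q)q_S - (123q_S + q_S²). Setting ∂π_S/∂q_S = 0: 164 - 6q_S - 2(q_F) = 0.
Flint's profit: π_F = (287 - 2Q)q_F - (63q_F + 3q_F²). Setting ∂π_F/∂q_F = 0: 224 - 10q_F - 2(q_S) = 0.
So q_S = (164 - 2q_F)/6 and q_F = (224 - 2q_S)/10.
Substituting one into the other gives q_S = 149/7 and q_F = 127/7.
Total output Q = 149/7 + 127/7 = 276/7.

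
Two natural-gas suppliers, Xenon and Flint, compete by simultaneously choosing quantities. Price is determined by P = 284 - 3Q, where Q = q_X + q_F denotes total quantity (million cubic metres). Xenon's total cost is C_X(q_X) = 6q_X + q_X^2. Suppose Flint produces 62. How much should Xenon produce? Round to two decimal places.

11.50

With the rival's output fixed at 62, Xenon's profit is π_X = (284 - 3·62 - 3q_X)q_X - (6q_X + q_X²) = (98 - 3q_X)q_X - (6q_X + q_X²).
∂π_X/∂q_X = 92 - 8q_X = 0, so q_X = 23/2.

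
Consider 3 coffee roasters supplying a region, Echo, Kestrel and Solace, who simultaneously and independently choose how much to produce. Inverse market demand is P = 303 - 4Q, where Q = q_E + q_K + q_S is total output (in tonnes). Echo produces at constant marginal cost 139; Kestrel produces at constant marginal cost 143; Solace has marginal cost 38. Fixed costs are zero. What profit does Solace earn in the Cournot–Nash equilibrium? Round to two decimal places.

3466.27

Echo's profit: π_E = (303 - 4Q)q_E - (139q_E). Setting ∂π_E/∂q_E = 0: 164 - 8q_E - 4(q_K + q_S) = 0.
Kestrel's profit: π_K = (303 - 4Q)q_K - (143q_K). Setting ∂π_K/∂q_K = 0: 160 - 8q_K - 4(q_E + q_S) = 0.
Solace's profit: π_S = (303 - 4Q)q_S - (38q_S). Setting ∂π_S/∂q_S = 0: 265 - 8q_S - 4(q_E + q_K) = 0.
Adding the 3 conditions: 589 − 8Q − 8Q = 0, i.e. Q = 589/16.
Back-substituting: q_E = (164 − 589/4)/4 = 67/16, q_K = (160 − 589/4)/4 = 51/16, q_S = (265 − 589/4)/4 = 471/16.
Price P = 303 - 4·(589/16) = 623/4.
Solace's profit: (623/4 - 38)·(471/16) = 3466.2656.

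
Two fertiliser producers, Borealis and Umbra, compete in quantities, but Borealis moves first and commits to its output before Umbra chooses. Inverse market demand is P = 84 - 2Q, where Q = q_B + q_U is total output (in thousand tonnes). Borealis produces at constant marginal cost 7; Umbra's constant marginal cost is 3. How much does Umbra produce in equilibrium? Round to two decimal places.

11.13

The follower Umbra best-responds to any q_B: π_U = (84 - 2Q)q_U - 3q_U.
Follower FOC: 81 - 2q_B - 4q_U = 0, so q_U(q_B) = (81 - 2q_B)/4.
The leader anticipates this reaction. Substituting into P = 84 - 2Q gives P = 87/2 - q_B, so π_B = (87/2 - q_B)q_B - 7q_B.
Leader FOC: 73/2 - 2q_B = 0, so q_B = 73/4.
Then q_U = (81 - 2·(73/4))/4 = 89/8.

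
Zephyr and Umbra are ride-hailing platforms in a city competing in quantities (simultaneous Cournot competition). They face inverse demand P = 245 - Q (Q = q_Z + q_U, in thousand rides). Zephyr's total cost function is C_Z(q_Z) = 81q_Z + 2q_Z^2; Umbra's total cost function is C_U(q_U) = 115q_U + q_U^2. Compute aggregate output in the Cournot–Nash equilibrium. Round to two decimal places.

49.65

Zephyr's profit: π_Z = (245 - Q)q_Z - (81q_Z + 2q_Z²). Setting ∂π_Z/∂q_Z = 0: 164 - 6q_Z - (q_U) = 0.
Umbra's profit: π_U = (245 - Q)q_U - (115q_U + q_U²). Setting ∂π_U/∂q_U = 0: 130 - 4q_U - (q_Z) = 0.
Rearranging gives the reaction functions q_Z = (164 - q_U)/6 and q_U = (130 - q_Z)/4.
Substituting one into the other gives q_Z = 526/23 and q_U = 616/23.
Total output Q = 526/23 + 616/23 = 1142/23.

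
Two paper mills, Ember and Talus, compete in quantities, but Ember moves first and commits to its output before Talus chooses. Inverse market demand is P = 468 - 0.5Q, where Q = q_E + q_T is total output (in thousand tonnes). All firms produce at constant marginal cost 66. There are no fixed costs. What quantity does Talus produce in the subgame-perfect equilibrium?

The follower Talus best-responds to any q_E: π_T = (468 - 0.5Q)q_T - 66q_T.
Setting the follower's marginal profit to zero, 402 - (1/2)q_E - q_T = 0, i.e. q_T = (402 - (1/2)q_E).
The leader anticipates this reaction. Substituting into P = 468 - 0.5Q gives P = 267 - (1/4)q_E, so π_E = (267 - (1/4)q_E)q_E - 66q_E.
Maximising: ∂π_E/∂q_E = 201 - (1/2)q_E = 0, giving q_E = 402.
Then q_T = (402 - (1/2)·402) = 201.

201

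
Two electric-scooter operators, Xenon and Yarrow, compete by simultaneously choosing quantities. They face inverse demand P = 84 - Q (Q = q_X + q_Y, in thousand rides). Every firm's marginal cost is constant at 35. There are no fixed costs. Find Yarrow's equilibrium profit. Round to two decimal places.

Each firm earns π_i = (84 - Q)q_i - 35q_i.
Setting ∂π_i/∂q_i = 0 with rivals' quantities fixed: 49 - 2q_i - q_j = 0.
By symmetry each firm produces the same amount; substituting q_j = q_i yields q_i = 49/3.
Price P = 84 - 98/3 = 154/3.
Yarrow's profit: (154/3 - 35)·(49/3) = 266.7778.

266.78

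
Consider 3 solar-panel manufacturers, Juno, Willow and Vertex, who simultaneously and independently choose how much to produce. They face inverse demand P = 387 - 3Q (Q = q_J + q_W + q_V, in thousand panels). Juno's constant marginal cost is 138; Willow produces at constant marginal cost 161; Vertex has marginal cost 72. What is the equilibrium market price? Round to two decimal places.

189.50

Juno's profit: π_J = (387 - 3Q)q_J - (138q_J). Setting ∂π_J/∂q_J = 0: 249 - 6q_J - 3(q_W + q_V) = 0.
Willow's first-order condition: 226 - 6q_W - 3(q_J + q_V) = 0.
Vertex's first-order condition: 315 - 6q_V - 3(q_J + q_W) = 0.
Adding the 3 conditions: 790 − 6Q − 6Q = 0, i.e. Q = 395/6.
Back-substituting: q_J = (249 − 395/2)/3 = 103/6, q_W = (226 − 395/2)/3 = 19/2, q_V = (315 − 395/2)/3 = 235/6.
Total output Q = 395/6, so price P = 387 - 3·(395/6) = 379/2.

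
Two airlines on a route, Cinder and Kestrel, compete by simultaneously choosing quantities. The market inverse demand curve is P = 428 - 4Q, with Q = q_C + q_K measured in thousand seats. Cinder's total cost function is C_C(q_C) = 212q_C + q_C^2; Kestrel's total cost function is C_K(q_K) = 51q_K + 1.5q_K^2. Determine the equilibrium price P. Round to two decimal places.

Cinder's profit: π_C = (428 - 4Q)q_C - (212q_C + q_C²). Setting ∂π_C/∂q_C = 0: 216 - 10q_C - 4(q_K) = 0.
Kestrel's profit: π_K = (428 - 4Q)q_K - (51q_K + (3/2)q_K²). Setting ∂π_K/∂q_K = 0: 377 - 11q_K - 4(q_C) = 0.
So q_C = (216 - 4q_K)/10 and q_K = (377 - 4q_C)/11.
Substituting one into the other gives q_C = 434/47 and q_K = 1453/47.
Total output Q = 1887/47, so price P = 428 - 4·(1887/47) = 267.4043.

267.40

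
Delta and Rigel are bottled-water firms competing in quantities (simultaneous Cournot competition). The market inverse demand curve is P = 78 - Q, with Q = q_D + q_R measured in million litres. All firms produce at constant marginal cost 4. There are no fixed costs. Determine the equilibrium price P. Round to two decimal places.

A representative firm's profit is π_i = q_i(78 - Q) - 4q_i.
Setting ∂π_i/∂q_i = 0 with rivals' quantities fixed: 74 - 2q_i - q_j = 0.
With identical firms every q_j equals q_i, so q_j = q_i and 74 = 3q_i, giving q_i = 74/3.
Total output Q = 148/3, so price P = 78 - 148/3 = 86/3.

28.67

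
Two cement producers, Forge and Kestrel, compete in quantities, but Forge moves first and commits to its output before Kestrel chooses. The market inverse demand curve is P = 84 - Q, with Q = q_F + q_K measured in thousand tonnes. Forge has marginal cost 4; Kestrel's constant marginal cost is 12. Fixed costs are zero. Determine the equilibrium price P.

The follower Kestrel best-responds to any q_F: π_K = (84 - Q)q_K - 12q_K.
Follower FOC: 72 - q_F - 2q_K = 0, so q_K(q_F) = (72 - q_F)/2.
The leader anticipates this reaction. Substituting into P = 84 - Q gives P = 48 - (1/2)q_F, so π_F = (48 - (1/2)q_F)q_F - 4q_F.
Leader FOC: 44 - q_F = 0, so q_F = 44.
Then q_K = (72 - 44)/2 = 14.
Total output Q = 58, so price P = 84 - 58 = 26.

26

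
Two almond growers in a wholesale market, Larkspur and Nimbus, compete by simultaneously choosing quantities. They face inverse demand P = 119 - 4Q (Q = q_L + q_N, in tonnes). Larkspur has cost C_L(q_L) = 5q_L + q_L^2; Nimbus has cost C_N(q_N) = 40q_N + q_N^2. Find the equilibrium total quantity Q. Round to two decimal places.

13.79

Larkspur's profit: π_L = (119 - 4Q)q_L - (5q_L + q_L²). Setting ∂π_L/∂q_L = 0: 114 - 10q_L - 4(q_N) = 0.
Nimbus's first-order condition: 79 - 10q_N - 4(q_L) = 0.
Best responses: q_L = (114 - 4q_N)/10, q_N = (79 - 4q_L)/10.
Solving the pair: q_L = 206/21, q_N = 167/42.
Total output Q = 206/21 + 167/42 = 193/14.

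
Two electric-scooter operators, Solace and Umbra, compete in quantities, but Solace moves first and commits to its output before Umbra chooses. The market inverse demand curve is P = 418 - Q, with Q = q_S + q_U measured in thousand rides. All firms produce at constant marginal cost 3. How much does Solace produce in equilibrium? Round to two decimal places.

Solve by backward induction. Given q_S, the follower Umbra maximises π_U = (418 - q_S - q_U)q_U - 3q_U.
Follower FOC: 415 - q_S - 2q_U = 0, so q_U(q_S) = (415 - q_S)/2.
Solace substitutes q_U(q_S) into its own profit: π_S = q_S(418 - q_S - (415 - q_S)/2) - 3q_S = (421/2 - (1/2)q_S)q_S - 3q_S.
Maximising: ∂π_S/∂q_S = 415/2 - q_S = 0, giving q_S = 415/2.
Then q_U = (415 - 415/2)/2 = 415/4.

207.50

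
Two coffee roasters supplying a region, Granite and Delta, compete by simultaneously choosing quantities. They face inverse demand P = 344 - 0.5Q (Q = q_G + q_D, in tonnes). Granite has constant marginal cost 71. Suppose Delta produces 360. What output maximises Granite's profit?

With the rival's output fixed at 360, Granite's profit is π_G = (344 - (1/2)·360 - (1/2)q_G)q_G - (71q_G) = (164 - (1/2)q_G)q_G - (71q_G).
∂π_G/∂q_G = 93 - q_G = 0, so q_G = 93.

93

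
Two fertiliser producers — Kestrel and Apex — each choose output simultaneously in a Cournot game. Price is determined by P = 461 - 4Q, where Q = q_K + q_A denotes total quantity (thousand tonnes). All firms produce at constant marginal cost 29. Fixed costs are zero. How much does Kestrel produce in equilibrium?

36

Each firm earns π_i = (461 - 4Q)q_i - 29q_i.
First-order condition (treating rivals' output as given): 432 - 8q_i - 4q_j = 0.
With identical firms every q_j equals q_i, so q_j = q_i and 432 = 12q_i, giving q_i = 36.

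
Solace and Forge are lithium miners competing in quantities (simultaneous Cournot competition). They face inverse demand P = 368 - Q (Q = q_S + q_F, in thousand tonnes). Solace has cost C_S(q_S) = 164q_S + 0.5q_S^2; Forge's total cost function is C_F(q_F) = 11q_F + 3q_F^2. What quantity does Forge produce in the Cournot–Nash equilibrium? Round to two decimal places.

37.70

Solace's profit: π_S = (368 - Q)q_S - (164q_S + (1/2)q_S²). Setting ∂π_S/∂q_S = 0: 204 - 3q_S - (q_F) = 0.
Forge's profit: π_F = (368 - Q)q_F - (11q_F + 3q_F²). Setting ∂π_F/∂q_F = 0: 357 - 8q_F - (q_S) = 0.
So q_S = (204 - q_F)/3 and q_F = (357 - q_S)/8.
Solving the pair: q_S = 1275/23, q_F = 867/23.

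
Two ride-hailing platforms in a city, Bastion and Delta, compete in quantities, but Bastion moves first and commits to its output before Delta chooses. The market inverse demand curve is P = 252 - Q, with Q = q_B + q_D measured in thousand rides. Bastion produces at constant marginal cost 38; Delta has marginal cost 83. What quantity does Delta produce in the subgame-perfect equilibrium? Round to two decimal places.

19.75

Solve by backward induction. Given q_B, the follower Delta maximises π_D = (252 - q_B - q_D)q_D - 83q_D.
∂π_D/∂q_D = 169 - q_B - 2q_D = 0 gives the reaction function q_D = (169 - q_B)/2.
Bastion substitutes q_D(q_B) into its own profit: π_B = q_B(252 - q_B - (169 - q_B)/2) - 38q_B = (335/2 - (1/2)q_B)q_B - 38q_B.
Leader FOC: 259/2 - q_B = 0, so q_B = 259/2.
Then q_D = (169 - 259/2)/2 = 79/4.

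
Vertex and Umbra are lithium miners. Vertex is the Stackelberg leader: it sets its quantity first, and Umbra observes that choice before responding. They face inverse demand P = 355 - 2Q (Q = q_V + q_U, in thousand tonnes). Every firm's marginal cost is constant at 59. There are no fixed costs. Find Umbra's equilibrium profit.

2738

The follower Umbra best-responds to any q_V: π_U = (355 - 2Q)q_U - 59q_U.
∂π_U/∂q_U = 296 - 2q_V - 4q_U = 0 gives the reaction function q_U = (296 - 2q_V)/4.
The leader anticipates this reaction. Substituting into P = 355 - 2Q gives P = 207 - q_V, so π_V = (207 - q_V)q_V - 59q_V.
Leader FOC: 148 - 2q_V = 0, so q_V = 74.
Then q_U = (296 - 2·74)/4 = 37.
Price P = 355 - 2·111 = 133.
Umbra's profit: (133 - 59)·37 = 2738.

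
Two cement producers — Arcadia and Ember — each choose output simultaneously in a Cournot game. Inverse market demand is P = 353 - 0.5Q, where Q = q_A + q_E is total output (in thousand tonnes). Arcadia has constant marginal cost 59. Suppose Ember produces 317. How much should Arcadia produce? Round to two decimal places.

With the rival's output fixed at 317, Arcadia's profit is π_A = (353 - (1/2)·317 - (1/2)q_A)q_A - (59q_A) = (389/2 - (1/2)q_A)q_A - (59q_A).
∂π_A/∂q_A = 271/2 - q_A = 0, so q_A = 271/2.

135.50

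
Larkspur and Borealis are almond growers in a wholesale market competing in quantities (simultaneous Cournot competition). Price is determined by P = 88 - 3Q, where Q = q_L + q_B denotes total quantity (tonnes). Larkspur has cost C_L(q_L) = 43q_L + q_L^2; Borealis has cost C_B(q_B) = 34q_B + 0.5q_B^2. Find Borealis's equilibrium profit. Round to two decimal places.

139.76

Larkspur's profit: π_L = (88 - 3Q)q_L - (43q_L + q_L²). Setting ∂π_L/∂q_L = 0: 45 - 8q_L - 3(q_B) = 0.
Borealis's first-order condition: 54 - 7q_B - 3(q_L) = 0.
Best responses: q_L = (45 - 3q_B)/8, q_B = (54 - 3q_L)/7.
Substituting one into the other gives q_L = 153/47 and q_B = 297/47.
Price P = 88 - 3·(450/47) = 59.2766.
Borealis's profit: 59.2766·(297/47) - 34·(297/47) - (1/2)(297/47)² = 139.7608.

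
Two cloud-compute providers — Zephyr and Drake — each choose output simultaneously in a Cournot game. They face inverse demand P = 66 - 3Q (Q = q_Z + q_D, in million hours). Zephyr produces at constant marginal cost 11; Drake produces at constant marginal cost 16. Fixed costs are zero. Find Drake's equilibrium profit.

Zephyr's profit: π_Z = (66 - 3Q)q_Z - (11q_Z). Setting ∂π_Z/∂q_Z = 0: 55 - 6q_Z - 3(q_D) = 0.
Drake's profit: π_D = (66 - 3Q)q_D - (16q_D). Setting ∂π_D/∂q_D = 0: 50 - 6q_D - 3(q_Z) = 0.
Best responses: q_Z = (55 - 3q_D)/6, q_D = (50 - 3q_Z)/6.
Substituting one into the other gives q_Z = 20/3 and q_D = 5.
Price P = 66 - 3·(35/3) = 31.
Drake's profit: (31 - 16)·5 = 75.

75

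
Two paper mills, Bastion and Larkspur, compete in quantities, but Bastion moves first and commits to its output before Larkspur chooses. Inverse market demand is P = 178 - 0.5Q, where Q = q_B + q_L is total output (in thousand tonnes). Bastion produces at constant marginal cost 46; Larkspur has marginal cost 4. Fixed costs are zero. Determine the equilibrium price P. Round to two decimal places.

The follower Larkspur best-responds to any q_B: π_L = (178 - 0.5Q)q_L - 4q_L.
∂π_L/∂q_L = 174 - (1/2)q_B - q_L = 0 gives the reaction function q_L = (174 - (1/2)q_B).
Bastion substitutes q_L(q_B) into its own profit: π_B = q_B(178 - (1/2)q_B - (174 - (1/2)q_B)/2) - 46q_B = (91 - (1/4)q_B)q_B - 46q_B.
Maximising: ∂π_B/∂q_B = 45 - (1/2)q_B = 0, giving q_B = 90.
Then q_L = (174 - (1/2)·90) = 129.
Total output Q = 219, so price P = 178 - (1/2)·219 = 137/2.

68.50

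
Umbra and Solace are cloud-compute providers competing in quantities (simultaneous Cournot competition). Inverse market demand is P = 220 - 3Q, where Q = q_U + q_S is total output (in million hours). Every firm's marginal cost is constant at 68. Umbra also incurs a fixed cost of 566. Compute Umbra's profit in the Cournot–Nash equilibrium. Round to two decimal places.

Each firm earns π_i = (220 - 3Q)q_i - 68q_i.
First-order condition (treating rivals' output as given): 152 - 6q_i - 3q_j = 0.
With identical firms every q_j equals q_i, so q_j = q_i and 152 = 9q_i, giving q_i = 152/9.
Price P = 220 - 3·(304/9) = 356/3.
Umbra's profit: (356/3 - 68)·(152/9) - 566 = 289.7037.

289.70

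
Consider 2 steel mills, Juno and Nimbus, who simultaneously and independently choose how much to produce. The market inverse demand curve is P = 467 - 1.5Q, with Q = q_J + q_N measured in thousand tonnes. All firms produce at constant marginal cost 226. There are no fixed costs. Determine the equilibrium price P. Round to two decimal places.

A representative firm's profit is π_i = q_i(467 - 1.5Q) - 226q_i.
First-order condition (treating rivals' output as given): 241 - 3q_i - (3/2)q_j = 0.
With identical firms every q_j equals q_i, so q_j = q_i and 241 = (9/2)q_i, giving q_i = 482/9.
Total output Q = 964/9, so price P = 467 - (3/2)·(964/9) = 919/3.

306.33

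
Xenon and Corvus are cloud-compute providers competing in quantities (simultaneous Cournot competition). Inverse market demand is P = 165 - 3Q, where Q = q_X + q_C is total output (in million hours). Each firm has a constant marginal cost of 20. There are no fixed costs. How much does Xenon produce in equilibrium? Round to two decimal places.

Each firm earns π_i = (165 - 3Q)q_i - 20q_i.
Setting ∂π_i/∂q_i = 0 with rivals' quantities fixed: 145 - 6q_i - 3q_j = 0.
By symmetry each firm produces the same amount; substituting q_j = q_i yields q_i = 145/9.

16.11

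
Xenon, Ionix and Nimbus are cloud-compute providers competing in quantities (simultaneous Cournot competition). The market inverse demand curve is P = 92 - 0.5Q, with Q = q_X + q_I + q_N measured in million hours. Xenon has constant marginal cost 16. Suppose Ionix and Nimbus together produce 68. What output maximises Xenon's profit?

With rivals' combined output fixed at 68, Xenon's profit is π_X = (92 - (1/2)·68 - (1/2)q_X)q_X - (16q_X) = (58 - (1/2)q_X)q_X - (16q_X).
∂π_X/∂q_X = 42 - q_X = 0, so q_X = 42.

42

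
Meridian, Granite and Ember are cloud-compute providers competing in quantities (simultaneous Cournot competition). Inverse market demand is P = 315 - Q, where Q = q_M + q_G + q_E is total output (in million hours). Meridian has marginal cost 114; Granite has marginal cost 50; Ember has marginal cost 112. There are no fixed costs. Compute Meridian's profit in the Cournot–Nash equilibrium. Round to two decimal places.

Meridian's profit: π_M = (315 - Q)q_M - (114q_M). Setting ∂π_M/∂q_M = 0: 201 - 2q_M - (q_G + q_E) = 0.
Granite's profit: π_G = (315 - Q)q_G - (50q_G). Setting ∂π_G/∂q_G = 0: 265 - 2q_G - (q_M + q_E) = 0.
Ember's first-order condition: 203 - 2q_E - (q_M + q_G) = 0.
Adding the 3 conditions: 669 − 2Q − 2Q = 0, i.e. Q = 669/4.
Back-substituting: q_M = (201 − 669/4) = 135/4, q_G = (265 − 669/4) = 391/4, q_E = (203 − 669/4) = 143/4.
Price P = 315 - 669/4 = 591/4.
Meridian's profit: (591/4 - 114)·(135/4) = 1139.0625.

1139.06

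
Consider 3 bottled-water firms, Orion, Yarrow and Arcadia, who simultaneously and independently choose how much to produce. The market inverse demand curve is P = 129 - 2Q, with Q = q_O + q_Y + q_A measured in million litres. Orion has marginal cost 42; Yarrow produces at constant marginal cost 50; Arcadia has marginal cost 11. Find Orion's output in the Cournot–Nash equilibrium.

8

Orion's profit: π_O = (129 - 2Q)q_O - (42q_O). Setting ∂π_O/∂q_O = 0: 87 - 4q_O - 2(q_Y + q_A) = 0.
Yarrow's profit: π_Y = (129 - 2Q)q_Y - (50q_Y). Setting ∂π_Y/∂q_Y = 0: 79 - 4q_Y - 2(q_O + q_A) = 0.
Arcadia's first-order condition: 118 - 4q_A - 2(q_O + q_Y) = 0.
Adding the 3 first-order conditions: 284 − 8Q = 0, so Q = 71/2.
Back-substituting: q_O = (87 − 71)/2 = 8, q_Y = (79 − 71)/2 = 4, q_A = (118 − 71)/2 = 47/2.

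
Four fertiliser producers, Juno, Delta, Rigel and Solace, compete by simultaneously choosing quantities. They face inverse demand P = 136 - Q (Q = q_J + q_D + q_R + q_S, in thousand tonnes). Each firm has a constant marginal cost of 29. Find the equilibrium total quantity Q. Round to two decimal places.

85.60

Each firm earns π_i = (136 - Q)q_i - 29q_i.
Setting ∂π_i/∂q_i = 0 with rivals' quantities fixed: 107 - 2q_i - Σ_{j≠i} q_j = 0.
By symmetry each firm produces the same amount; substituting Σ_{j≠i} q_j = 3q_i yields q_i = 107/5.
Total output Q = 107/5 + 107/5 + 107/5 + 107/5 = 428/5.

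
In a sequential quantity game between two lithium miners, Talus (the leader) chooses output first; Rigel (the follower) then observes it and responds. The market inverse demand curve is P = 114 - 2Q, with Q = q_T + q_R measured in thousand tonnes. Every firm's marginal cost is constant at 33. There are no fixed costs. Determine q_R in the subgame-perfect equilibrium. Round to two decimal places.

10.13

The follower Rigel best-responds to any q_T: π_R = (114 - 2Q)q_R - 33q_R.
Follower FOC: 81 - 2q_T - 4q_R = 0, so q_R(q_T) = (81 - 2q_T)/4.
The leader anticipates this reaction. Substituting into P = 114 - 2Q gives P = 147/2 - q_T, so π_T = (147/2 - q_T)q_T - 33q_T.
Leader FOC: 81/2 - 2q_T = 0, so q_T = 81/4.
Then q_R = (81 - 2·(81/4))/4 = 81/8.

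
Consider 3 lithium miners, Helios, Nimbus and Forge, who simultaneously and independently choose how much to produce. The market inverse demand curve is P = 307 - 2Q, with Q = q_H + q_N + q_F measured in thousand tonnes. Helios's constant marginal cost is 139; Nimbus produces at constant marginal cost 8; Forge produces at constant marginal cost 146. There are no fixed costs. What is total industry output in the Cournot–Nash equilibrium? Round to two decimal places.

Helios's profit: π_H = (307 - 2Q)q_H - (139q_H). Setting ∂π_H/∂q_H = 0: 168 - 4q_H - 2(q_N + q_F) = 0.
Nimbus's profit: π_N = (307 - 2Q)q_N - (8q_N). Setting ∂π_N/∂q_N = 0: 299 - 4q_N - 2(q_H + q_F) = 0.
Forge's first-order condition: 161 - 4q_F - 2(q_H + q_N) = 0.
Adding the 3 conditions: 628 − 4Q − 4Q = 0, i.e. Q = 157/2.
Back-substituting: q_H = (168 − 157)/2 = 11/2, q_N = (299 − 157)/2 = 71, q_F = (161 − 157)/2 = 2.
Total output Q = 11/2 + 71 + 2 = 157/2.

78.50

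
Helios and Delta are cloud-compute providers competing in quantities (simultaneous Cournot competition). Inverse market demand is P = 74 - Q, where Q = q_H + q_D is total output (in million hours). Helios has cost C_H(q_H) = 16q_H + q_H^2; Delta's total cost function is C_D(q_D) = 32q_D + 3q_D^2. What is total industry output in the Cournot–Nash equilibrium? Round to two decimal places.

Helios's profit: π_H = (74 - Q)q_H - (16q_H + q_H²). Setting ∂π_H/∂q_H = 0: 58 - 4q_H - (q_D) = 0.
Delta's first-order condition: 42 - 8q_D - (q_H) = 0.
So q_H = (58 - q_D)/4 and q_D = (42 - q_H)/8.
Solving the pair: q_H = 422/31, q_D = 110/31.
Total output Q = 422/31 + 110/31 = 532/31.

17.16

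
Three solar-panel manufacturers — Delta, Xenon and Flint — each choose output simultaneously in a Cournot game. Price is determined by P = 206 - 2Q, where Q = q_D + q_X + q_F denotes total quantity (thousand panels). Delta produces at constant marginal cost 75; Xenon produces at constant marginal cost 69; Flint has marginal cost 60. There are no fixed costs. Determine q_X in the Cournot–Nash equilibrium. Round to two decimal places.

Delta's profit: π_D = (206 - 2Q)q_D - (75q_D). Setting ∂π_D/∂q_D = 0: 131 - 4q_D - 2(q_X + q_F) = 0.
Xenon's first-order condition: 137 - 4q_X - 2(q_D + q_F) = 0.
Flint's profit: π_F = (206 - 2Q)q_F - (60q_F). Setting ∂π_F/∂q_F = 0: 146 - 4q_F - 2(q_D + q_X) = 0.
Summing all 3 equations gives 414 − 8Q = 0, hence Q = 207/4.
Back-substituting: q_D = (131 − 207/2)/2 = 55/4, q_X = (137 − 207/2)/2 = 67/4, q_F = (146 − 207/2)/2 = 85/4.

16.75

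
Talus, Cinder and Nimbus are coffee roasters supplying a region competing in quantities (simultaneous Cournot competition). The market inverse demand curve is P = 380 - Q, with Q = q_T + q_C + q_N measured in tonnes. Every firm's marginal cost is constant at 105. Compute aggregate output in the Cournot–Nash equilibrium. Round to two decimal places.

206.25

Each firm earns π_i = (380 - Q)q_i - 105q_i.
First-order condition (treating rivals' output as given): 275 - 2q_i - Σ_{j≠i} q_j = 0.
By symmetry each firm produces the same amount; substituting Σ_{j≠i} q_j = 2q_i yields q_i = 275/4.
Total output Q = 275/4 + 275/4 + 275/4 = 825/4.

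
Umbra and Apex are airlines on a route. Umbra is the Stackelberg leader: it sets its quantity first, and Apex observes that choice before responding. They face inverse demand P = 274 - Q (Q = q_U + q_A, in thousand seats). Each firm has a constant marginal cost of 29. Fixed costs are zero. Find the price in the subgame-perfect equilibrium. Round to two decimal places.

Solve by backward induction. Given q_U, the follower Apex maximises π_A = (274 - q_U - q_A)q_A - 29q_A.
Setting the follower's marginal profit to zero, 245 - q_U - 2q_A = 0, i.e. q_A = (245 - q_U)/2.
The leader anticipates this reaction. Substituting into P = 274 - Q gives P = 303/2 - (1/2)q_U, so π_U = (303/2 - (1/2)q_U)q_U - 29q_U.
Leader FOC: 245/2 - q_U = 0, so q_U = 245/2.
Then q_A = (245 - 245/2)/2 = 245/4.
Total output Q = 735/4, so price P = 274 - 735/4 = 361/4.

90.25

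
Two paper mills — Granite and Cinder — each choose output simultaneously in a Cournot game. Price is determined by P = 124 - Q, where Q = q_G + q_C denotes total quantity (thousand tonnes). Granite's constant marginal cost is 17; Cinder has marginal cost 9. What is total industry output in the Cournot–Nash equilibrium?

74

Granite's profit: π_G = (124 - Q)q_G - (17q_G). Setting ∂π_G/∂q_G = 0: 107 - 2q_G - (q_C) = 0.
Cinder's profit: π_C = (124 - Q)q_C - (9q_C). Setting ∂π_C/∂q_C = 0: 115 - 2q_C - (q_G) = 0.
Best responses: q_G = (107 - q_C)/2, q_C = (115 - q_G)/2.
Substituting one into the other gives q_G = 33 and q_C = 41.
Total output Q = 33 + 41 = 74.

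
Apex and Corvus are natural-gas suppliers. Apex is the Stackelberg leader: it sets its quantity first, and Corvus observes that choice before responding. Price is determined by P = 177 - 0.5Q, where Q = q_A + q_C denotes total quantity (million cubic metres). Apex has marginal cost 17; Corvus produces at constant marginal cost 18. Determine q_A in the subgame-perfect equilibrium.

The follower Corvus best-responds to any q_A: π_C = (177 - 0.5Q)q_C - 18q_C.
Follower FOC: 159 - (1/2)q_A - q_C = 0, so q_C(q_A) = (159 - (1/2)q_A).
The leader anticipates this reaction. Substituting into P = 177 - 0.5Q gives P = 195/2 - (1/4)q_A, so π_A = (195/2 - (1/4)q_A)q_A - 17q_A.
Leader FOC: 161/2 - (1/2)q_A = 0, so q_A = 161.
Then q_C = (159 - (1/2)·161) = 157/2.

161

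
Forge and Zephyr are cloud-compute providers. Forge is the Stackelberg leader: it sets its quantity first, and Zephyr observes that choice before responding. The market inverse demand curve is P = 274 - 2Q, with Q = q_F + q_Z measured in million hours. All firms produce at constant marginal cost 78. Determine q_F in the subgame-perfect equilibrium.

49

Solve by backward induction. Given q_F, the follower Zephyr maximises π_Z = (274 - 2q_F - 2q_Z)q_Z - 78q_Z.
∂π_Z/∂q_Z = 196 - 2q_F - 4q_Z = 0 gives the reaction function q_Z = (196 - 2q_F)/4.
Forge substitutes q_Z(q_F) into its own profit: π_F = q_F(274 - 2q_F - (196 - 2q_F)/2) - 78q_F = (176 - q_F)q_F - 78q_F.
The leader's first-order condition 98 - 2q_F = 0 yields q_F = 49.
Then q_Z = (196 - 2·49)/4 = 49/2.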